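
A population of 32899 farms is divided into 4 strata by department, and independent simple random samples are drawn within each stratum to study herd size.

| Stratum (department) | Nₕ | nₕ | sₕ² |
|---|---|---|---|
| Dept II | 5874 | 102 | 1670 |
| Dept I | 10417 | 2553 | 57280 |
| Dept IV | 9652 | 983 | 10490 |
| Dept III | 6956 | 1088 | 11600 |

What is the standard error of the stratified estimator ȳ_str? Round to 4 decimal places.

Var(ȳ_str) = Σₕ Wₕ²(1 − fₕ)sₕ²/nₕ with Wₕ = Nₕ/N, N = 32899.
Dept II: Wₕ = 0.17854646; term = 0.17854646²·(1 − 0.01736466)·1670/102 = 0.51287457.
Dept I: Wₕ = 0.31663576; term = 0.31663576²·(1 − 0.24508016)·57280/2553 = 1.698138.
Dept IV: Wₕ = 0.29338278; term = 0.29338278²·(1 − 0.10184418)·10490/983 = 0.824979.
Dept III: Wₕ = 0.21143500; term = 0.21143500²·(1 − 0.15641173)·11600/1088 = 0.40208084.
Sum = 3.4380724.
SE = √(3.4380724) = 1.8542.

1.8542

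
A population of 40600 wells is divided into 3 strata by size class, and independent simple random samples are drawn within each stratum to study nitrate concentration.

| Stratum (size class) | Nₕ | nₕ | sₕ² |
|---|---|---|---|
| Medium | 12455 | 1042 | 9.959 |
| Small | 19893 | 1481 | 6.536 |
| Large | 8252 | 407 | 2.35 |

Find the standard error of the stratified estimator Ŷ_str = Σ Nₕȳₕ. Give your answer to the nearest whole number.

1830

Var(Ŷ_str) = Σₕ Nₕ²(1 − fₕ)sₕ²/nₕ.
Medium: 12455²·(1 − 1042/12455)·9.959/1042 = 1.3585999 × 10^6.
Small: 19893²·(1 − 1481/19893)·6.536/1481 = 1.616435 × 10^6.
Large: 8252²·(1 − 407/8252)·2.35/407 = 373788.23.
Sum = 3.3488231 × 10^6.
SE = √(3.3488231 × 10^6) = 1830.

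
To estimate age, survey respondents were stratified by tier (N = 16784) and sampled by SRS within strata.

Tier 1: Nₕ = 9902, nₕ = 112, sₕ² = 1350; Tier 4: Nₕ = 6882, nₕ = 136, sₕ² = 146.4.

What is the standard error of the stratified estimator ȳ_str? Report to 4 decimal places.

2.0797

Var(ȳ_str) = Σₕ Wₕ²(1 − fₕ)sₕ²/nₕ with Wₕ = Nₕ/N, N = 16784.
Tier 1: Wₕ = 0.58996663; term = 0.58996663²·(1 − 0.01131085)·1350/112 = 4.1479204.
Tier 4: Wₕ = 0.41003337; term = 0.41003337²·(1 − 0.01976170)·146.4/136 = 0.1774076.
Sum = 4.325328.
SE = √(4.325328) = 2.0797.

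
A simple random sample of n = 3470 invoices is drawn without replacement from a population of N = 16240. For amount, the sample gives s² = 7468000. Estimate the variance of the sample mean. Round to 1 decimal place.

Under SRS without replacement, Var(ȳ) = (1 − f)·s²/n with f = n/N = 3470/16240 = 0.21366995.
Var(ȳ) = (1 − 0.21366995)·7468000/3470 = 0.78633005·2152.1614 = 1692.3092.

1692.3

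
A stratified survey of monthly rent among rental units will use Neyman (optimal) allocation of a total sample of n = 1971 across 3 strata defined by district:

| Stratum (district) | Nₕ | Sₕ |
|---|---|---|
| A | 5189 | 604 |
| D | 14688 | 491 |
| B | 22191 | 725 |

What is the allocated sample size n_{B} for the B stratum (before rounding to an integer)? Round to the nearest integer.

Neyman allocation: nₕ = n·NₕSₕ / Σⱼ NⱼSⱼ.
Σ NⱼSⱼ = 5189·604 + 14688·491 + 22191·725 = 2.6434439 × 10^7.
n_{B} = 1971·22191·725 / (2.6434439 × 10^7) = 1200.

1200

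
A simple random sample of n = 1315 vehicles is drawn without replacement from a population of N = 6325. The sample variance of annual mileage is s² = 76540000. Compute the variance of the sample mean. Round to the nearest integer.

46104

Under SRS without replacement, Var(ȳ) = (1 − f)·s²/n with f = n/N = 1315/6325 = 0.20790514.
Var(ȳ) = (1 − 0.20790514)·76540000/1315 = 0.79209486·58205.323 = 46104.137.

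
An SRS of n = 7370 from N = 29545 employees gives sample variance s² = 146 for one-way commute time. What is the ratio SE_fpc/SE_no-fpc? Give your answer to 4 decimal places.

0.8663

f = n/N = 7370/29545 = 0.24944999.
SE_no-fpc = √(s²/n) = 0.14074815; SE_fpc = √((1−f)s²/n) = 0.12193616.
Ratio = √(1−f) = 0.86634289.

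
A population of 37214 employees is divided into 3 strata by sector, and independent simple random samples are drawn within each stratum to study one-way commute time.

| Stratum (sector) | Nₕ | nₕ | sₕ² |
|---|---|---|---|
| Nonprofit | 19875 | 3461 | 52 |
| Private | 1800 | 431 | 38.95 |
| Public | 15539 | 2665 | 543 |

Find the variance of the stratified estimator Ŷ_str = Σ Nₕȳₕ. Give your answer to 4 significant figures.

Var(Ŷ_str) = Σₕ Nₕ²(1 − fₕ)sₕ²/nₕ.
Nonprofit: 19875²·(1 − 3461/19875)·52/3461 = 4.9014357 × 10^6.
Private: 1800²·(1 − 431/1800)·38.95/431 = 222692.78.
Public: 15539²·(1 − 2665/15539)·543/2665 = 4.076047 × 10^7.
Sum = 4.5884598 × 10^7.

4.588 × 10^7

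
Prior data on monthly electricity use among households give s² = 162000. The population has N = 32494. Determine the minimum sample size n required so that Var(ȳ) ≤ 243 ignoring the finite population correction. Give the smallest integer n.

Without fpc, n₀ = s²/D = 162000/243 = 666.6667.
Rounding up, n = 667.

667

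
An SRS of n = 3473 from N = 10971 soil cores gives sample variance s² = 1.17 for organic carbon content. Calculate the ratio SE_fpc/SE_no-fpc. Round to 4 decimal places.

0.8267

f = n/N = 3473/10971 = 0.31656184.
SE_no-fpc = √(s²/n) = 0.018354415; SE_fpc = √((1−f)s²/n) = 0.015173653.
Ratio = √(1−f) = 0.82670318.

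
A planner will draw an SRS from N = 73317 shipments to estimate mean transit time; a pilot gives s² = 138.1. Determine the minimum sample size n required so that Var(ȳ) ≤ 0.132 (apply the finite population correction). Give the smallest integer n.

Without fpc, n₀ = s²/D = 138.1/0.132 = 1046.2121.
With fpc, (1 − n/N)·s²/n ≤ D requires n ≥ n₀/(1 + n₀/N) = 1046.2121/(1 + 1046.2121/73317) = 1031.4930.
Rounding up, n = 1032.

1032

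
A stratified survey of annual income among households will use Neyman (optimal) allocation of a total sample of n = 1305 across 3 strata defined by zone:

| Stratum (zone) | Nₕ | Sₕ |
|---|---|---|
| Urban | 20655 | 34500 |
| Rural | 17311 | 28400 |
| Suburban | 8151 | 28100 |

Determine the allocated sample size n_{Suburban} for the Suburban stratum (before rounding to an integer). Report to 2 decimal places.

Neyman allocation: nₕ = n·NₕSₕ / Σⱼ NⱼSⱼ.
Σ NⱼSⱼ = 20655·34500 + 17311·28400 + 8151·28100 = 1.433273 × 10^9.
n_{Suburban} = 1305·8151·28100 / (1.433273 × 10^9) = 208.54.

208.54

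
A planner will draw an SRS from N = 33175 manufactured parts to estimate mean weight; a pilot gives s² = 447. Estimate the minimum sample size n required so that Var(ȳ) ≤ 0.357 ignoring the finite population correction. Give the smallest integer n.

1253

Without fpc, n₀ = s²/D = 447/0.357 = 1252.1008.
Rounding up, n = 1253.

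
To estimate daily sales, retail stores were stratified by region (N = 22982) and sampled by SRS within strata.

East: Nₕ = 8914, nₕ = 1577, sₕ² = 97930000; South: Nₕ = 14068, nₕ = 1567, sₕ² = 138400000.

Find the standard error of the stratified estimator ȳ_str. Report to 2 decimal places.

192.61

Var(ȳ_str) = Σₕ Wₕ²(1 − fₕ)sₕ²/nₕ with Wₕ = Nₕ/N, N = 22982.
East: Wₕ = 0.38786877; term = 0.38786877²·(1 − 0.17691272)·97930000/1577 = 7689.526.
South: Wₕ = 0.61213123; term = 0.61213123²·(1 − 0.11138755)·138400000/1567 = 29408.208.
Sum = 37097.734.
SE = √(37097.734) = 192.61.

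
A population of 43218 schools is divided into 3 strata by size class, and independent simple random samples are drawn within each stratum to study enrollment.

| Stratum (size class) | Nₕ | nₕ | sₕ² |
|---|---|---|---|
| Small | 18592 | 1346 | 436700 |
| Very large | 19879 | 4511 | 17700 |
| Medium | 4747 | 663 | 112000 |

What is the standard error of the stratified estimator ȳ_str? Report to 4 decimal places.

Var(ȳ_str) = Σₕ Wₕ²(1 − fₕ)sₕ²/nₕ with Wₕ = Nₕ/N, N = 43218.
Small: Wₕ = 0.43019112; term = 0.43019112²·(1 − 0.07239673)·436700/1346 = 55.695909.
Very large: Wₕ = 0.45997038; term = 0.45997038²·(1 − 0.22692288)·17700/4511 = 0.64177529.
Medium: Wₕ = 0.10983849; term = 0.10983849²·(1 − 0.13966716)·112000/663 = 1.7533965.
Sum = 58.091081.
SE = √(58.091081) = 7.6218.

7.6218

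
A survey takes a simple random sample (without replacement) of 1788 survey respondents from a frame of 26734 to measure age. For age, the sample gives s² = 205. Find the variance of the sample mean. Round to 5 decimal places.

0.10699

Under SRS without replacement, Var(ȳ) = (1 − f)·s²/n with f = n/N = 1788/26734 = 0.06688113.
Var(ȳ) = (1 − 0.06688113)·205/1788 = 0.93311887·0.11465324 = 0.10698511.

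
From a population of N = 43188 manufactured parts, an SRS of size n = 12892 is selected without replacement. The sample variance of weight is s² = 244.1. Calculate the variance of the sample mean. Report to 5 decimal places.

Under SRS without replacement, Var(ȳ) = (1 − f)·s²/n with f = n/N = 12892/43188 = 0.29850885.
Var(ȳ) = (1 − 0.29850885)·244.1/12892 = 0.70149115·0.018934223 = 0.01328219.

0.01328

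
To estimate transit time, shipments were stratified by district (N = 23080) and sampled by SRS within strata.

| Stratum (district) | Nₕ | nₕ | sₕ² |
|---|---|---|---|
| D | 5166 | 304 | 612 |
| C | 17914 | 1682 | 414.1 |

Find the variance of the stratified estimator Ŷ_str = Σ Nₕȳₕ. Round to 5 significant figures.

1.2215 × 10^8

Var(Ŷ_str) = Σₕ Nₕ²(1 − fₕ)sₕ²/nₕ.
D: 5166²·(1 − 304/5166)·612/304 = 5.0564672 × 10^7.
C: 17914²·(1 − 1682/17914)·414.1/1682 = 7.1588596 × 10^7.
Sum = 1.2215327 × 10^8.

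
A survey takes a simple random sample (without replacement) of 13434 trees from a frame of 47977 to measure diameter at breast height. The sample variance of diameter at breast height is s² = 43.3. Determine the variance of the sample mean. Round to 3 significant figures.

0.00232

Under SRS without replacement, Var(ȳ) = (1 − f)·s²/n with f = n/N = 13434/47977 = 0.28000917.
Var(ȳ) = (1 − 0.28000917)·43.3/13434 = 0.71999083·0.0032231651 = 0.0023206493.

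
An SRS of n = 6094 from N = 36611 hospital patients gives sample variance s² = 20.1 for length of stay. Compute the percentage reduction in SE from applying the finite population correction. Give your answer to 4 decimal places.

f = n/N = 6094/36611 = 0.16645271.
SE_no-fpc = √(s²/n) = 0.057431056; SE_fpc = √((1−f)s²/n) = 0.052433872.
Ratio = √(1−f) = 0.91298811. Reduction = 100·(1 − 0.91298811) = 8.7012%.

8.7012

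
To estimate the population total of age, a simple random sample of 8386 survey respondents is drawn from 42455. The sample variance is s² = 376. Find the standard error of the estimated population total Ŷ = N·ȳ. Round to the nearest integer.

Var(Ŷ) = N²·Var(ȳ) = N²·(1 − n/N)·s²/n.
f = 8386/42455 = 0.19752679; Var(ȳ) = 0.80247321·376/8386 = 0.035980196.
Var(Ŷ) = 42455² · 0.035980196 = 6.4851678 × 10^7.
SE(Ŷ) = √(6.4851678 × 10^7) = 8053.

8053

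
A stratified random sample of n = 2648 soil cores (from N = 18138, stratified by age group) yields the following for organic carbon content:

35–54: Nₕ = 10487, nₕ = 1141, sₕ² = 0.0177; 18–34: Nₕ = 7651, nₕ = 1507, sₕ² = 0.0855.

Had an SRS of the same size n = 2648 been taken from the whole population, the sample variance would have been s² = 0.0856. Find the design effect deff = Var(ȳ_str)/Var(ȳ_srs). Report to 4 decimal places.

Var(ȳ_str) = Σ Wₕ²(1−fₕ)sₕ²/nₕ with Wₕ = Nₕ/18138:
  35–54: (10487/18138)²·(1−1141/10487)·0.0177/1141 = 4.621531 × 10^-6
  18–34: (7651/18138)²·(1−1507/7651)·0.0855/1507 = 8.1066883 × 10^-6
  → Var(ȳ_str) = 1.2728219 × 10^-5.
Var(ȳ_srs) = (1 − 2648/18138)·0.0856/2648 = 2.760691 × 10^-5.
deff = (1.2728219 × 10^-5) / (2.760691 × 10^-5) = 0.4611.

0.4611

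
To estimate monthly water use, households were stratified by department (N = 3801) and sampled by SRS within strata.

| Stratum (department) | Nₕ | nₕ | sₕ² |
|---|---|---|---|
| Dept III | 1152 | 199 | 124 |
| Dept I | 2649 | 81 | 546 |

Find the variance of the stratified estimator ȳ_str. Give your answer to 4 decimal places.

Var(ȳ_str) = Σₕ Wₕ²(1 − fₕ)sₕ²/nₕ with Wₕ = Nₕ/N, N = 3801.
Dept III: Wₕ = 0.30307814; term = 0.30307814²·(1 − 0.17274306)·124/199 = 0.047349811.
Dept I: Wₕ = 0.69692186; term = 0.69692186²·(1 − 0.03057758)·546/81 = 3.173868.
Sum = 3.2212178.

3.2212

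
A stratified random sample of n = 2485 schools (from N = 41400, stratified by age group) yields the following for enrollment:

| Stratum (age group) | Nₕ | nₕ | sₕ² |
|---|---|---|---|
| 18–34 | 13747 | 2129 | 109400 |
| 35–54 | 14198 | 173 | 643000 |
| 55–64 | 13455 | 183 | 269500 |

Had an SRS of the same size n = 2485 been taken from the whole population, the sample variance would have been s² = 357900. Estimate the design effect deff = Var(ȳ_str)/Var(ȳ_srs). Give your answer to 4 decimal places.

4.3584

Var(ȳ_str) = Σ Wₕ²(1−fₕ)sₕ²/nₕ with Wₕ = Nₕ/41400:
  18–34: (13747/41400)²·(1−2129/13747)·109400/2129 = 4.7882882
  35–54: (14198/41400)²·(1−173/14198)·643000/173 = 431.81152
  55–64: (13455/41400)²·(1−183/13455)·269500/183 = 153.43593
  → Var(ȳ_str) = 590.03574.
Var(ȳ_srs) = (1 − 2485/41400)·357900/2485 = 135.37922.
deff = 590.03574 / 135.37922 = 4.3584.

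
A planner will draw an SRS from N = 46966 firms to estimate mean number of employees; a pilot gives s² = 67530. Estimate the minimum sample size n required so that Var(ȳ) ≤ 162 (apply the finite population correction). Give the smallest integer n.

Without fpc, n₀ = s²/D = 67530/162 = 416.8519.
With fpc, (1 − n/N)·s²/n ≤ D requires n ≥ n₀/(1 + n₀/N) = 416.8519/(1 + 416.8519/46966) = 413.1846.
Rounding up, n = 414.

414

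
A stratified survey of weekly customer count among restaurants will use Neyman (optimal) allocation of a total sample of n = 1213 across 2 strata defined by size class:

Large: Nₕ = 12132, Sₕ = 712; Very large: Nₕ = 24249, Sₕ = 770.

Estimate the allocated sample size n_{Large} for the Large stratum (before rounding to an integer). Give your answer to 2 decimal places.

383.67

Neyman allocation: nₕ = n·NₕSₕ / Σⱼ NⱼSⱼ.
Σ NⱼSⱼ = 12132·712 + 24249·770 = 2.7309714 × 10^7.
n_{Large} = 1213·12132·712 / (2.7309714 × 10^7) = 383.67.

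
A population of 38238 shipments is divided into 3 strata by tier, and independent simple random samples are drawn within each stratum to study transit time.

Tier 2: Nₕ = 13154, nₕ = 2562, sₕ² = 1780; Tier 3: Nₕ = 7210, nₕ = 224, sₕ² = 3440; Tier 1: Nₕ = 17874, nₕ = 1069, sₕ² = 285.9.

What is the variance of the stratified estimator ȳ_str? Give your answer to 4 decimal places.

0.6502

Var(ȳ_str) = Σₕ Wₕ²(1 − fₕ)sₕ²/nₕ with Wₕ = Nₕ/N, N = 38238.
Tier 2: Wₕ = 0.34400335; term = 0.34400335²·(1 − 0.19476965)·1780/2562 = 0.066204323.
Tier 3: Wₕ = 0.18855589; term = 0.18855589²·(1 − 0.03106796)·3440/224 = 0.52903442.
Tier 1: Wₕ = 0.46744077; term = 0.46744077²·(1 − 0.05980754)·285.9/1069 = 0.054942243.
Sum = 0.65018099.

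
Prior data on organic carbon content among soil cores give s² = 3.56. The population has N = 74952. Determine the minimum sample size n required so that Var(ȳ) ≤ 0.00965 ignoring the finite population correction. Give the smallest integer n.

Without fpc, n₀ = s²/D = 3.56/0.00965 = 368.9119.
Rounding up, n = 369.

369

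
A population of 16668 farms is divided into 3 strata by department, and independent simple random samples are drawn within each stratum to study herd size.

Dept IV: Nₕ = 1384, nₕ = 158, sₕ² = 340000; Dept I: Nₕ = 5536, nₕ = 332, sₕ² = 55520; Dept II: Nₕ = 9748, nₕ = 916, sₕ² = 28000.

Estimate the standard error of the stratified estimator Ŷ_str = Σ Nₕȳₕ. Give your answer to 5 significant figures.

Var(Ŷ_str) = Σₕ Nₕ²(1 − fₕ)sₕ²/nₕ.
Dept IV: 1384²·(1 − 158/1384)·340000/158 = 3.6513073 × 10^9.
Dept I: 5536²·(1 − 332/5536)·55520/332 = 4.8177554 × 10^9.
Dept II: 9748²·(1 − 916/9748)·28000/916 = 2.6317046 × 10^9.
Sum = 1.1100767 × 10^10.
SE = √(1.1100767 × 10^10) = 105360.

105360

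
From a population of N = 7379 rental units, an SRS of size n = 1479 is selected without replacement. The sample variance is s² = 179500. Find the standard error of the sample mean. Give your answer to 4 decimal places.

Under SRS without replacement, Var(ȳ) = (1 − f)·s²/n with f = n/N = 1479/7379 = 0.20043366.
Var(ȳ) = (1 − 0.20043366)·179500/1479 = 0.79956634·121.36579 = 97.039998.
SE(ȳ) = √(97.039998) = 9.8509.

9.8509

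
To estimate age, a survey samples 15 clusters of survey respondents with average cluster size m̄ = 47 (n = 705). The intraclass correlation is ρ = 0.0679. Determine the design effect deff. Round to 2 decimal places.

4.12

deff = 1 + (47 − 1)·0.0679 = 1 + 3.1234 = 4.1234.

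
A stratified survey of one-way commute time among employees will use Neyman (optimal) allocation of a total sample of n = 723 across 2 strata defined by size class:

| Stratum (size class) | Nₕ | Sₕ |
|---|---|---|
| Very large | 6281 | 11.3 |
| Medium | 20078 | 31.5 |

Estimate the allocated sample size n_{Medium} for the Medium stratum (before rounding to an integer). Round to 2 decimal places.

Neyman allocation: nₕ = n·NₕSₕ / Σⱼ NⱼSⱼ.
Σ NⱼSⱼ = 6281·11.3 + 20078·31.5 = 703432.3.
n_{Medium} = 723·20078·31.5 / 703432.3 = 650.05.

650.05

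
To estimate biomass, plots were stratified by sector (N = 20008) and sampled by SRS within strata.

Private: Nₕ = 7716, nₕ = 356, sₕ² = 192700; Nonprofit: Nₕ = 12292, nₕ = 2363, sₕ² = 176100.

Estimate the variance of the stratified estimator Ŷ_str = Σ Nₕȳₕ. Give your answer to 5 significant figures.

Var(Ŷ_str) = Σₕ Nₕ²(1 − fₕ)sₕ²/nₕ.
Private: 7716²·(1 − 356/7716)·192700/356 = 3.073985 × 10^10.
Nonprofit: 12292²·(1 − 2363/12292)·176100/2363 = 9.0954397 × 10^9.
Sum = 3.983529 × 10^10.

3.9835 × 10^10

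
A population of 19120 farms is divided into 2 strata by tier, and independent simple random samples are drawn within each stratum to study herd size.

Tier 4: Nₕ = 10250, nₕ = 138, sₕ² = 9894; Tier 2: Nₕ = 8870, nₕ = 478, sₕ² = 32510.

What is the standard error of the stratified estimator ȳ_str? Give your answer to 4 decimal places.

Var(ȳ_str) = Σₕ Wₕ²(1 − fₕ)sₕ²/nₕ with Wₕ = Nₕ/N, N = 19120.
Tier 4: Wₕ = 0.53608787; term = 0.53608787²·(1 − 0.01346341)·9894/138 = 20.327219.
Tier 2: Wₕ = 0.46391213; term = 0.46391213²·(1 − 0.05388952)·32510/478 = 13.848489.
Sum = 34.175708.
SE = √(34.175708) = 5.8460.

5.8460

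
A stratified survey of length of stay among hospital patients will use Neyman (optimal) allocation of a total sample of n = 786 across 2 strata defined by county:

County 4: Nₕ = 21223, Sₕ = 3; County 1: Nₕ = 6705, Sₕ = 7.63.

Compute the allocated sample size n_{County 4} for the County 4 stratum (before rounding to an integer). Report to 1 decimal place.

Neyman allocation: nₕ = n·NₕSₕ / Σⱼ NⱼSⱼ.
Σ NⱼSⱼ = 21223·3 + 6705·7.63 = 114828.15.
n_{County 4} = 786·21223·3 / 114828.15 = 435.8.

435.8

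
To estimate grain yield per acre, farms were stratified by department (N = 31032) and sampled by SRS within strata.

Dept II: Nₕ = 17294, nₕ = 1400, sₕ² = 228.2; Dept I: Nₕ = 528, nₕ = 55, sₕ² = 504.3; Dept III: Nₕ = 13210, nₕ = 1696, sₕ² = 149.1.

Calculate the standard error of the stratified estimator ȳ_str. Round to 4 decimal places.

Var(ȳ_str) = Σₕ Wₕ²(1 − fₕ)sₕ²/nₕ with Wₕ = Nₕ/N, N = 31032.
Dept II: Wₕ = 0.55729569; term = 0.55729569²·(1 − 0.08095293)·228.2/1400 = 0.046526109.
Dept I: Wₕ = 0.01701469; term = 0.01701469²·(1 − 0.10416667)·504.3/55 = 0.002377945.
Dept III: Wₕ = 0.42568961; term = 0.42568961²·(1 − 0.12838759)·149.1/1696 = 0.013885493.
Sum = 0.062789547.
SE = √(0.062789547) = 0.2506.

0.2506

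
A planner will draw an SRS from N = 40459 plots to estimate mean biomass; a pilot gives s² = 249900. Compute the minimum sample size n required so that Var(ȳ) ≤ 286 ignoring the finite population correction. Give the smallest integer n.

Without fpc, n₀ = s²/D = 249900/286 = 873.7762.
Rounding up, n = 874.

874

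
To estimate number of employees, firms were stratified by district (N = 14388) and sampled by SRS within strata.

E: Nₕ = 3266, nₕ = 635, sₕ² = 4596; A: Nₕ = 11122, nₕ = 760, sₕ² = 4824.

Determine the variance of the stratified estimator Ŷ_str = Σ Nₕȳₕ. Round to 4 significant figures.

Var(Ŷ_str) = Σₕ Nₕ²(1 − fₕ)sₕ²/nₕ.
E: 3266²·(1 − 635/3266)·4596/635 = 6.219326 × 10^7.
A: 11122²·(1 − 760/11122)·4824/760 = 7.3150986 × 10^8.
Sum = 7.9370312 × 10^8.

7.937 × 10^8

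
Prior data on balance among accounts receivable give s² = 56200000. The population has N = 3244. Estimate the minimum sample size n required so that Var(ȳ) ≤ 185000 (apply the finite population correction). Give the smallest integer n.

278

Without fpc, n₀ = s²/D = 56200000/185000 = 303.7838.
With fpc, (1 − n/N)·s²/n ≤ D requires n ≥ n₀/(1 + n₀/N) = 303.7838/(1 + 303.7838/3244) = 277.7719.
Rounding up, n = 278.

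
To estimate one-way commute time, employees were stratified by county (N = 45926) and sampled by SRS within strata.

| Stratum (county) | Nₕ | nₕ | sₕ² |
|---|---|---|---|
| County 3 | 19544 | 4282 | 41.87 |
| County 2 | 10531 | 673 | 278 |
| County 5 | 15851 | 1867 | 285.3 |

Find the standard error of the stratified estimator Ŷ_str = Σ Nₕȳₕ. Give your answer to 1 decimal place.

8925.9

Var(Ŷ_str) = Σₕ Nₕ²(1 − fₕ)sₕ²/nₕ.
County 3: 19544²·(1 − 4282/19544)·41.87/4282 = 2.9166291 × 10^6.
County 2: 10531²·(1 − 673/10531)·278/673 = 4.2883296 × 10^7.
County 5: 15851²·(1 − 1867/15851)·285.3/1867 = 3.3872366 × 10^7.
Sum = 7.9672291 × 10^7.
SE = √(7.9672291 × 10^7) = 8925.9.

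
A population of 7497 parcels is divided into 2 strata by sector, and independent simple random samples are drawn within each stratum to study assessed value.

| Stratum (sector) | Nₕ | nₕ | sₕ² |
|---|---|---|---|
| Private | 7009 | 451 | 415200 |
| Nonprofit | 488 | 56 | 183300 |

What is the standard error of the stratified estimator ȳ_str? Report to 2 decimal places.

27.66

Var(ȳ_str) = Σₕ Wₕ²(1 − fₕ)sₕ²/nₕ with Wₕ = Nₕ/N, N = 7497.
Private: Wₕ = 0.93490730; term = 0.93490730²·(1 − 0.06434584)·415200/451 = 752.89299.
Nonprofit: Wₕ = 0.06509270; term = 0.06509270²·(1 − 0.11475410)·183300/56 = 12.277303.
Sum = 765.17029.
SE = √(765.17029) = 27.66.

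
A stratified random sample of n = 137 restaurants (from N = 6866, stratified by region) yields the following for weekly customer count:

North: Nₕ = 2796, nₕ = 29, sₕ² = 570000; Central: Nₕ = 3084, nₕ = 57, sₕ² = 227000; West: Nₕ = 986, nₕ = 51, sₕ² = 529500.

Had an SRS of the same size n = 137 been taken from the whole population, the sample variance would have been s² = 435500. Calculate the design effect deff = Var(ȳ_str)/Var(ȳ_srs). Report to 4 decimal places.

Var(ȳ_str) = Σ Wₕ²(1−fₕ)sₕ²/nₕ with Wₕ = Nₕ/6866:
  North: (2796/6866)²·(1−29/2796)·570000/29 = 3225.6377
  Central: (3084/6866)²·(1−57/3084)·227000/57 = 788.62437
  West: (986/6866)²·(1−51/986)·529500/51 = 203.03771
  → Var(ȳ_str) = 4217.2998.
Var(ȳ_srs) = (1 − 137/6866)·435500/137 = 3115.4036.
deff = 4217.2998 / 3115.4036 = 1.3537.

1.3537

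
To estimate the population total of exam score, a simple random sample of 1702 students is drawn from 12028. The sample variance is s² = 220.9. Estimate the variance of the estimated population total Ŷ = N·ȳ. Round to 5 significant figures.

1.6120 × 10^7

Var(Ŷ) = N²·Var(ȳ) = N²·(1 − n/N)·s²/n.
f = 1702/12028 = 0.14150316; Var(ȳ) = 0.85849684·220.9/1702 = 0.111423.
Var(Ŷ) = 12028² · 0.111423 = 1.6119876 × 10^7.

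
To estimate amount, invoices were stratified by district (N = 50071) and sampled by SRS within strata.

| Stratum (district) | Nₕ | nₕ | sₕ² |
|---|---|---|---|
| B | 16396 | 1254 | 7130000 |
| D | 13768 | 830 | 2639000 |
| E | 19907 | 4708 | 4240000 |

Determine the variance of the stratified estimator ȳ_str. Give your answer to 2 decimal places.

Var(ȳ_str) = Σₕ Wₕ²(1 − fₕ)sₕ²/nₕ with Wₕ = Nₕ/N, N = 50071.
B: Wₕ = 0.32745501; term = 0.32745501²·(1 − 0.07648207)·7130000/1254 = 563.04177.
D: Wₕ = 0.27496954; term = 0.27496954²·(1 − 0.06028472)·2639000/830 = 225.90548.
E: Wₕ = 0.39757544; term = 0.39757544²·(1 − 0.23649972)·4240000/4708 = 108.68703.
Sum = 897.63428.

897.63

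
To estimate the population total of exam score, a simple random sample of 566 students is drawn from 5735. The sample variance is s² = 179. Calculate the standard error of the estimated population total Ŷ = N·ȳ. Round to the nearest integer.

3062

Var(Ŷ) = N²·Var(ȳ) = N²·(1 − n/N)·s²/n.
f = 566/5735 = 0.09869224; Var(ȳ) = 0.90130776·179/566 = 0.28504256.
Var(Ŷ) = 5735² · 0.28504256 = 9.3751139 × 10^6.
SE(Ŷ) = √(9.3751139 × 10^6) = 3062.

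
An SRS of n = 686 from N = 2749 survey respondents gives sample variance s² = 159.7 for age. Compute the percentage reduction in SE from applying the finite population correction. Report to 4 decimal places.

13.3712

f = n/N = 686/2749 = 0.24954529.
SE_no-fpc = √(s²/n) = 0.48249231; SE_fpc = √((1−f)s²/n) = 0.41797725.
Ratio = √(1−f) = 0.86628789. Reduction = 100·(1 − 0.86628789) = 13.3712%.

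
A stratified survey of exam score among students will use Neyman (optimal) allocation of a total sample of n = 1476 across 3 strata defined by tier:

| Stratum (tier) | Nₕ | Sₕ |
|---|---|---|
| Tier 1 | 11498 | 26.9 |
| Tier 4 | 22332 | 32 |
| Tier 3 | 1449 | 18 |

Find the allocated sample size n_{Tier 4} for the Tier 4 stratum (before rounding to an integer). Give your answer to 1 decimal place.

1004.6

Neyman allocation: nₕ = n·NₕSₕ / Σⱼ NⱼSⱼ.
Σ NⱼSⱼ = 11498·26.9 + 22332·32 + 1449·18 = 1.0500022 × 10^6.
n_{Tier 4} = 1476·22332·32 / (1.0500022 × 10^6) = 1004.6.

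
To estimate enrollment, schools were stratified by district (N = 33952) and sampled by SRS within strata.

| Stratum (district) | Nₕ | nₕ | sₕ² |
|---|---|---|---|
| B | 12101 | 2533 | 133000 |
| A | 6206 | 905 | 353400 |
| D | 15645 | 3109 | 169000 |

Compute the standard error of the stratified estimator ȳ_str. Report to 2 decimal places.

5.07

Var(ȳ_str) = Σₕ Wₕ²(1 − fₕ)sₕ²/nₕ with Wₕ = Nₕ/N, N = 33952.
B: Wₕ = 0.35641494; term = 0.35641494²·(1 − 0.20932154)·133000/2533 = 5.2738546.
A: Wₕ = 0.18278746; term = 0.18278746²·(1 − 0.14582662)·353400/905 = 11.144403.
D: Wₕ = 0.46079760; term = 0.46079760²·(1 − 0.19872164)·169000/3109 = 9.2484682.
Sum = 25.666726.
SE = √(25.666726) = 5.07.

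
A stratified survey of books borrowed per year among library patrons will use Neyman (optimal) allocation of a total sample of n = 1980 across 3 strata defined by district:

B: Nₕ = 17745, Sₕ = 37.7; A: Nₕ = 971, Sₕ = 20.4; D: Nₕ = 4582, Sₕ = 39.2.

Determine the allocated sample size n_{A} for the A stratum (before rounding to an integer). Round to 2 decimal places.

45.16

Neyman allocation: nₕ = n·NₕSₕ / Σⱼ NⱼSⱼ.
Σ NⱼSⱼ = 17745·37.7 + 971·20.4 + 4582·39.2 = 868409.3.
n_{A} = 1980·971·20.4 / 868409.3 = 45.16.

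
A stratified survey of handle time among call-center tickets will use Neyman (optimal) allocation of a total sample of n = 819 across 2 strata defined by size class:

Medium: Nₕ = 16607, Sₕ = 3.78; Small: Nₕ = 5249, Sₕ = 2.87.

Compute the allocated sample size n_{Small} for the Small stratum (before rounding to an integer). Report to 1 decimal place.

Neyman allocation: nₕ = n·NₕSₕ / Σⱼ NⱼSⱼ.
Σ NⱼSⱼ = 16607·3.78 + 5249·2.87 = 77839.09.
n_{Small} = 819·5249·2.87 / 77839.09 = 158.5.

158.5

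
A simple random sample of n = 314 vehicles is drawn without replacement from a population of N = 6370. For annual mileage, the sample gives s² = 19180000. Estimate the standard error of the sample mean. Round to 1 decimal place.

241.0

Under SRS without replacement, Var(ȳ) = (1 − f)·s²/n with f = n/N = 314/6370 = 0.04929356.
Var(ȳ) = (1 − 0.04929356)·19180000/314 = 0.95070644·61082.803 = 58071.814.
SE(ȳ) = √(58071.814) = 241.0.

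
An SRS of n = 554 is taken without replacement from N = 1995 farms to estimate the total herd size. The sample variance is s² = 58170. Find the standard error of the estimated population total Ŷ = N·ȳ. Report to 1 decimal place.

Var(Ŷ) = N²·Var(ȳ) = N²·(1 − n/N)·s²/n.
f = 554/1995 = 0.27769424; Var(ȳ) = 0.72230576·58170/554 = 75.842105.
Var(Ŷ) = 1995² · 75.842105 = 3.0185347 × 10^8.
SE(Ŷ) = √(3.0185347 × 10^8) = 17373.9.

17373.9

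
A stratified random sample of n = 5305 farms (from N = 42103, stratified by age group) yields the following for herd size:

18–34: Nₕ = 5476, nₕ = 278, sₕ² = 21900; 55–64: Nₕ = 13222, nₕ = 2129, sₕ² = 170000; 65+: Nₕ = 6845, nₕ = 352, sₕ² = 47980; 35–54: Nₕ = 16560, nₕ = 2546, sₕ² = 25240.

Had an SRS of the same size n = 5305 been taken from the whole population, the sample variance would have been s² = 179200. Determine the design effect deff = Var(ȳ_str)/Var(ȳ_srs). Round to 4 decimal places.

0.4263

Var(ȳ_str) = Σ Wₕ²(1−fₕ)sₕ²/nₕ with Wₕ = Nₕ/42103:
  18–34: (5476/42103)²·(1−278/5476)·21900/278 = 1.2649488
  55–64: (13222/42103)²·(1−2129/13222)·170000/2129 = 6.6068332
  65+: (6845/42103)²·(1−352/6845)·47980/352 = 3.4175144
  35–54: (16560/42103)²·(1−2546/16560)·25240/2546 = 1.2978584
  → Var(ȳ_str) = 12.587155.
Var(ȳ_srs) = (1 − 5305/42103)·179200/5305 = 29.523225.
deff = 12.587155 / 29.523225 = 0.4263.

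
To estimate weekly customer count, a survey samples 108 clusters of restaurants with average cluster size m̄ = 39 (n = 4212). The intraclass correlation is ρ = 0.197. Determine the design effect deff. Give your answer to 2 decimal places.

8.49

deff = 1 + (39 − 1)·0.197 = 1 + 7.486 = 8.486.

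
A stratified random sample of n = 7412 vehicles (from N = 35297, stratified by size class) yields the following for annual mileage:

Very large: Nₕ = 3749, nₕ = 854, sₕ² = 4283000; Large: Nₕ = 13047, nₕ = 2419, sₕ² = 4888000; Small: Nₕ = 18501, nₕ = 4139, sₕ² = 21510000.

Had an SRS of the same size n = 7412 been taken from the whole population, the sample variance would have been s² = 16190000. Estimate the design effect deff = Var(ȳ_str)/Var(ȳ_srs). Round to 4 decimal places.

0.7979

Var(ȳ_str) = Σ Wₕ²(1−fₕ)sₕ²/nₕ with Wₕ = Nₕ/35297:
  Very large: (3749/35297)²·(1−854/3749)·4283000/854 = 43.689656
  Large: (13047/35297)²·(1−2419/13047)·4888000/2419 = 224.89611
  Small: (18501/35297)²·(1−4139/18501)·21510000/4139 = 1108.3566
  → Var(ȳ_str) = 1376.9424.
Var(ȳ_srs) = (1 − 7412/35297)·16190000/7412 = 1725.6165.
deff = 1376.9424 / 1725.6165 = 0.7979.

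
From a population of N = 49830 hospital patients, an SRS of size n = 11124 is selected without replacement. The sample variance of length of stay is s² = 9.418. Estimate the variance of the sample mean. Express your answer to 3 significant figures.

Under SRS without replacement, Var(ȳ) = (1 − f)·s²/n with f = n/N = 11124/49830 = 0.22323901.
Var(ȳ) = (1 − 0.22323901)·9.418/11124 = 0.77676099·8.466379 × 10^-4 = 6.5763529 × 10^-4.

6.58 × 10^-4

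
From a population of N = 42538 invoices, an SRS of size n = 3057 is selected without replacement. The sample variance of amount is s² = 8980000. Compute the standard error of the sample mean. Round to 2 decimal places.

52.22

Under SRS without replacement, Var(ȳ) = (1 − f)·s²/n with f = n/N = 3057/42538 = 0.07186516.
Var(ȳ) = (1 − 0.07186516)·8980000/3057 = 0.92813484·2937.5204 = 2726.4151.
SE(ȳ) = √(2726.4151) = 52.22.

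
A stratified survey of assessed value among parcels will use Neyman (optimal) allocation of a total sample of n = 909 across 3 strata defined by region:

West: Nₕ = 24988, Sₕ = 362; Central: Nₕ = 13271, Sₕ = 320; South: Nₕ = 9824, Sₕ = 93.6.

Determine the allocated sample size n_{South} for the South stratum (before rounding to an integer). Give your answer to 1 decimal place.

Neyman allocation: nₕ = n·NₕSₕ / Σⱼ NⱼSⱼ.
Σ NⱼSⱼ = 24988·362 + 13271·320 + 9824·93.6 = 1.4211902 × 10^7.
n_{South} = 909·9824·93.6 / (1.4211902 × 10^7) = 58.8.

58.8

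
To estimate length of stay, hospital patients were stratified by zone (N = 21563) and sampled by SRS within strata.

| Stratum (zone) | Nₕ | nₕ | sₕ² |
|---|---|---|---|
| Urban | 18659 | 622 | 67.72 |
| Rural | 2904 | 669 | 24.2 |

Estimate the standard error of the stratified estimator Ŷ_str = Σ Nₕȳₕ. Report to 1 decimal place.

6072.6

Var(Ŷ_str) = Σₕ Nₕ²(1 − fₕ)sₕ²/nₕ.
Urban: 18659²·(1 − 622/18659)·67.72/622 = 3.6642005 × 10^7.
Rural: 2904²·(1 − 669/2904)·24.2/669 = 234781.24.
Sum = 3.6876786 × 10^7.
SE = √(3.6876786 × 10^7) = 6072.6.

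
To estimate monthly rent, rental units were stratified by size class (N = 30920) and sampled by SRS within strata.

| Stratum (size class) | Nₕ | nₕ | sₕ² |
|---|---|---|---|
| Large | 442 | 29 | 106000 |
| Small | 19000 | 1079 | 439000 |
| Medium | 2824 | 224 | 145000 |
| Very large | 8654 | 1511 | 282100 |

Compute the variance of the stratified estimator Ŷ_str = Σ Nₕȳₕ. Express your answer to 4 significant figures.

1.555 × 10^11

Var(Ŷ_str) = Σₕ Nₕ²(1 − fₕ)sₕ²/nₕ.
Large: 442²·(1 − 29/442)·106000/29 = 6.672371 × 10^8.
Small: 19000²·(1 − 1079/19000)·439000/1079 = 1.3853481 × 10^11.
Medium: 2824²·(1 − 224/2824)·145000/224 = 4.7528929 × 10^9.
Very large: 8654²·(1 − 1511/8654)·282100/1511 = 1.1540807 × 10^10.
Sum = 1.5549575 × 10^11.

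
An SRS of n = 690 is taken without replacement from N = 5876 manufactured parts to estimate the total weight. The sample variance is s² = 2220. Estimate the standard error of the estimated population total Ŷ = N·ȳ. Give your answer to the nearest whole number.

9902

Var(Ŷ) = N²·Var(ȳ) = N²·(1 − n/N)·s²/n.
f = 690/5876 = 0.11742682; Var(ȳ) = 0.88257318·2220/690 = 2.8395833.
Var(Ŷ) = 5876² · 2.8395833 = 9.804336 × 10^7.
SE(Ŷ) = √(9.804336 × 10^7) = 9902.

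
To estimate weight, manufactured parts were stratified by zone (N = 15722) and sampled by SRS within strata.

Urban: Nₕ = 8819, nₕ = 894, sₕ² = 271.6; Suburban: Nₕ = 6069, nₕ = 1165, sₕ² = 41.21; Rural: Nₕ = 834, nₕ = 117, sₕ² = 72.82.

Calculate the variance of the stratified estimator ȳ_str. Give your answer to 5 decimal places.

Var(ȳ_str) = Σₕ Wₕ²(1 − fₕ)sₕ²/nₕ with Wₕ = Nₕ/N, N = 15722.
Urban: Wₕ = 0.56093372; term = 0.56093372²·(1 − 0.10137204)·271.6/894 = 0.085900418.
Suburban: Wₕ = 0.38601959; term = 0.38601959²·(1 − 0.19195914)·41.21/1165 = 0.0042592066.
Rural: Wₕ = 0.05304669; term = 0.05304669²·(1 − 0.14028777)·72.82/117 = 0.0015056861.
Sum = 0.091665311.

0.09167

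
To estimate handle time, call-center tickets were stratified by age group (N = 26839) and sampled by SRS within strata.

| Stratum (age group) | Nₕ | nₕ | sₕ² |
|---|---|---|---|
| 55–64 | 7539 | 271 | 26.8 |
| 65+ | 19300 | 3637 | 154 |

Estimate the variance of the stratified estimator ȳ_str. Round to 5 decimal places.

0.02529

Var(ȳ_str) = Σₕ Wₕ²(1 − fₕ)sₕ²/nₕ with Wₕ = Nₕ/N, N = 26839.
55–64: Wₕ = 0.28089720; term = 0.28089720²·(1 − 0.03594641)·26.8/271 = 0.007522488.
65+: Wₕ = 0.71910280; term = 0.71910280²·(1 − 0.18844560)·154/3637 = 0.017769574.
Sum = 0.025292062.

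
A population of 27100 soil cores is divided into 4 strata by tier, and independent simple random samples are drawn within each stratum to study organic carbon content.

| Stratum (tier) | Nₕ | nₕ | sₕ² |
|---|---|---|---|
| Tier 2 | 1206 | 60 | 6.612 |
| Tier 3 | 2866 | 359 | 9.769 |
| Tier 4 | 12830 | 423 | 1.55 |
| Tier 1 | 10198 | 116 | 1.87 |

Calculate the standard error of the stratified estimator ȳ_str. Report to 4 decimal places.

Var(ȳ_str) = Σₕ Wₕ²(1 − fₕ)sₕ²/nₕ with Wₕ = Nₕ/N, N = 27100.
Tier 2: Wₕ = 0.04450185; term = 0.04450185²·(1 − 0.04975124)·6.612/60 = 2.0738385 × 10^-4.
Tier 3: Wₕ = 0.10575646; term = 0.10575646²·(1 − 0.12526169)·9.769/359 = 2.6622424 × 10^-4.
Tier 4: Wₕ = 0.47343173; term = 0.47343173²·(1 − 0.03296960)·1.55/423 = 7.9422982 × 10^-4.
Tier 1: Wₕ = 0.37630996; term = 0.37630996²·(1 − 0.01137478)·1.87/116 = 0.002256871.
Sum = 0.0035247089.
SE = √(0.0035247089) = 0.0594.

0.0594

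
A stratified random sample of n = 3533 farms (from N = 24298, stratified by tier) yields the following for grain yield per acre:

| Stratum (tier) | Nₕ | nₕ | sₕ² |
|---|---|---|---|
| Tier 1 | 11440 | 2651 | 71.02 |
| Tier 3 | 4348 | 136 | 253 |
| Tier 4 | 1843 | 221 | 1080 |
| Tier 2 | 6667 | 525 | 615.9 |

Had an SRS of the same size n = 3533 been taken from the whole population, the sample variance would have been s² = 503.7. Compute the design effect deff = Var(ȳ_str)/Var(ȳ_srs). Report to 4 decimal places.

Var(ȳ_str) = Σ Wₕ²(1−fₕ)sₕ²/nₕ with Wₕ = Nₕ/24298:
  Tier 1: (11440/24298)²·(1−2651/11440)·71.02/2651 = 0.0045624212
  Tier 3: (4348/24298)²·(1−136/4348)·253/136 = 0.057705666
  Tier 4: (1843/24298)²·(1−221/1843)·1080/221 = 0.024743812
  Tier 2: (6667/24298)²·(1−525/6667)·615.9/525 = 0.081367339
  → Var(ȳ_str) = 0.16837924.
Var(ȳ_srs) = (1 − 3533/24298)·503.7/3533 = 0.12183995.
deff = 0.16837924 / 0.12183995 = 1.3820.

1.3820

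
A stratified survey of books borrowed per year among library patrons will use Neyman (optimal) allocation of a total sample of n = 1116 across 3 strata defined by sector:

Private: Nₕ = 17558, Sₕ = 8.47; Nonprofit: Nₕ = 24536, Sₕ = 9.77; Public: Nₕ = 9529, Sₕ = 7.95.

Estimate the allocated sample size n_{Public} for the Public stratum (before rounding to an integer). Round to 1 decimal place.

182.1

Neyman allocation: nₕ = n·NₕSₕ / Σⱼ NⱼSⱼ.
Σ NⱼSⱼ = 17558·8.47 + 24536·9.77 + 9529·7.95 = 464188.53.
n_{Public} = 1116·9529·7.95 / 464188.53 = 182.1.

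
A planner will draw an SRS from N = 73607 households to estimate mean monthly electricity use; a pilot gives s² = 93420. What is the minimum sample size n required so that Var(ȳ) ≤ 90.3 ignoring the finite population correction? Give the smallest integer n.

1035

Without fpc, n₀ = s²/D = 93420/90.3 = 1034.5515.
Rounding up, n = 1035.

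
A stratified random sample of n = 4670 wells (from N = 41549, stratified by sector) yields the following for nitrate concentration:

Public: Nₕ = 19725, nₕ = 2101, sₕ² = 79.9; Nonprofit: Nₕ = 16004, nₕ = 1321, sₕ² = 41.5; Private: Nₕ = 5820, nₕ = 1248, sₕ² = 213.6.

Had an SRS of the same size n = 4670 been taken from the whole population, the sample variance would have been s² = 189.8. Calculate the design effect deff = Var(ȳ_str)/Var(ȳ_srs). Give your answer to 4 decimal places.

Var(ȳ_str) = Σ Wₕ²(1−fₕ)sₕ²/nₕ with Wₕ = Nₕ/41549:
  Public: (19725/41549)²·(1−2101/19725)·79.9/2101 = 0.0076581007
  Nonprofit: (16004/41549)²·(1−1321/16004)·41.5/1321 = 0.0042762931
  Private: (5820/41549)²·(1−1248/5820)·213.6/1248 = 0.002638121
  → Var(ȳ_str) = 0.014572515.
Var(ȳ_srs) = (1 − 4670/41549)·189.8/4670 = 0.036074298.
deff = 0.014572515 / 0.036074298 = 0.4040.

0.4040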